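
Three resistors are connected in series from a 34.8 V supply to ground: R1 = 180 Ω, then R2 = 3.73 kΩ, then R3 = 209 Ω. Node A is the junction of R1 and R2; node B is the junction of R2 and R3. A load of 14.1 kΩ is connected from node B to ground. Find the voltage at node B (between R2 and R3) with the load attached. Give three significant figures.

V ≈ 1.74 V

At node B, R3 is in parallel with the load: R3‖R_L = 205.9 Ω.
Below node A the resistance is R2 + (R3‖R_L) = 3936 Ω, so V_A = 34.8 × 3936/4116 = 33.28 V.
Then V_B = V_A × (R3‖R_L)/(R2 + R3‖R_L) = 33.28 × 205.9/3936 = 1.74 V.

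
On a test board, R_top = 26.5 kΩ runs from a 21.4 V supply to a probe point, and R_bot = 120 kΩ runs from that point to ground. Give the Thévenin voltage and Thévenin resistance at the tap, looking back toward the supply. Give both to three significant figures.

V_th is the open-circuit tap voltage: 21.4 × 120/(26.5 + 120) = 17.5 V.
With the supply zeroed, R_top and R_bot appear in parallel from the tap: R_th = R_top‖R_bot = (26.5 × 120)/146.5 = 21.7 kΩ.

V_th = 17.5 V, R_th = 21.7 kΩ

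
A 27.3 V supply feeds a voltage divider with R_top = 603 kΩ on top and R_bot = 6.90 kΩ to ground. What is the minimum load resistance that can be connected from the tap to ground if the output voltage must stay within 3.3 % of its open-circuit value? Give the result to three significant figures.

R_L(min) ≈ 200 kΩ

Output resistance R_th = R_top‖R_bot = (603 × 6.90)/609.9 = 6.822 kΩ.
The fractional drop is R_th/(R_th + R_L); requiring this ≤ 0.0330 gives R_L ≥ R_th(1/0.0330 − 1) = 6.822 × 29.30 = 200 kΩ.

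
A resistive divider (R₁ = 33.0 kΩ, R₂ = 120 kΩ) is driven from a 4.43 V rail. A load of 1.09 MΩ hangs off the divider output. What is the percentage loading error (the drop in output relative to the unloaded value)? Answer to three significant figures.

The divider's output (Thévenin) resistance is R₁‖R₂ = 25.88 kΩ.
Fractional drop under load = R_th/(R_th + R_L) = 25.88 / (25.88 + 1090) = 0.02319.
So the output falls by 2.32 %.

2.32 %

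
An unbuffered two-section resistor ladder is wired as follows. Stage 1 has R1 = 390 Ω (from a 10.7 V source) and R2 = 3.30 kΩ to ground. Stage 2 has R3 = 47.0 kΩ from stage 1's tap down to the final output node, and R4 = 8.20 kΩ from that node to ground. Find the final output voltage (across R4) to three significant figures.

V_out ≈ 1.41 V

Stage 2 presents R3+R4 = 55200 Ω as a load on stage 1's tap.
Stage 1's lower leg becomes R2‖(R3+R4) = 3114 Ω, so V_mid = 10.7 × 3114/3504 = 9.509 V.
Stage 2 is itself unloaded: V_out = V_mid × R4/(R3+R4) = 9.509 × 8200/55200 = 1.41 V.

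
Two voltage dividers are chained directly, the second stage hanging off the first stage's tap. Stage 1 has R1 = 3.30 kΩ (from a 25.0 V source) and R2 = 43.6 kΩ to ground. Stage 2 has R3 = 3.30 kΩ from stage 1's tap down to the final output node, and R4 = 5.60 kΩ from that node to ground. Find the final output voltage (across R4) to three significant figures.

V_out ≈ 10.9 V

Stage 2 presents R3+R4 = 8.900 kΩ as a load on stage 1's tap.
Stage 1's lower leg becomes R2‖(R3+R4) = 7.391 kΩ, so V_mid = 25.0 × 7.391/10.69 = 17.28 V.
Stage 2 is itself unloaded: V_out = V_mid × R4/(R3+R4) = 17.28 × 5.60/8.900 = 10.9 V.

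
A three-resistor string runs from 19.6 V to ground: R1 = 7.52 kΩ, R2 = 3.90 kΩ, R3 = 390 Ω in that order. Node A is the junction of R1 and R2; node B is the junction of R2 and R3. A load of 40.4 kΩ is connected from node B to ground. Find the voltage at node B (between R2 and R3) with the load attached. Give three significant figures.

V ≈ 0.641 V

At node B, R3 is in parallel with the load: R3‖R_L = 386.3 Ω.
Below node A the resistance is R2 + (R3‖R_L) = 4286 Ω, so V_A = 19.6 × 4286/11810 = 7.116 V.
Then V_B = V_A × (R3‖R_L)/(R2 + R3‖R_L) = 7.116 × 386.3/4286 = 0.641 V.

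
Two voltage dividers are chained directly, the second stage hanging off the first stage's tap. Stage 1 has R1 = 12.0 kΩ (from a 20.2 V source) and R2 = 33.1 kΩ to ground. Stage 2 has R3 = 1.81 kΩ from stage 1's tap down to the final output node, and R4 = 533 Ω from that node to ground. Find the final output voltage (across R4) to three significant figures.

V_out ≈ 0.709 V

Stage 2 presents R3+R4 = 2343 Ω as a load on stage 1's tap.
Stage 1's lower leg becomes R2‖(R3+R4) = 2188 Ω, so V_mid = 20.2 × 2188/14190 = 3.115 V.
Stage 2 is itself unloaded: V_out = V_mid × R4/(R3+R4) = 3.115 × 533/2343 = 0.709 V.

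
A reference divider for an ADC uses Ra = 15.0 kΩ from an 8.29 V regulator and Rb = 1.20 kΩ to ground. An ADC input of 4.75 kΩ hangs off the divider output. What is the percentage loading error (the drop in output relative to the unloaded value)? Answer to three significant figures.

The divider's output (Thévenin) resistance is Ra‖Rb = 1.111 kΩ.
Fractional drop under load = R_th/(R_th + R_L) = 1.111 / (1.111 + 4.75) = 0.1896.
So the output falls by 19.0 %.

19.0 %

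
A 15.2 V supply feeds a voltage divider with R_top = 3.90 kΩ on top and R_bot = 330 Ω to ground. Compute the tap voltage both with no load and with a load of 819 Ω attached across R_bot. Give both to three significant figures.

Open-circuit: V = 15.2 × 330/(3900 + 330) = 1.19 V.
With the load, R_bot becomes R_bot‖R_L = 235.2 Ω, so V = 15.2 × 235.2/4135 = 0.865 V.

Unloaded: 1.19 V; loaded: 0.865 V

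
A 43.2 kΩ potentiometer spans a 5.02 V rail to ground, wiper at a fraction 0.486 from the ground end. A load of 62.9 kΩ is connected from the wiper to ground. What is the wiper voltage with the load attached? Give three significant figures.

V ≈ 2.08 V

The wiper splits the pot into (1−α)R = 22.20 kΩ above and αR = 21.00 kΩ below.
Lower section ‖ load = 15.74 kΩ.
V_wiper = 5.02 × 15.74/(22.20 + 15.74) = 2.08 V.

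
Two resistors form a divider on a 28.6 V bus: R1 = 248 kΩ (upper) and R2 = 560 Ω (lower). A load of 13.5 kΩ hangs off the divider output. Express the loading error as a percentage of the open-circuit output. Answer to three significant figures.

3.97 %

The divider's output (Thévenin) resistance is R1‖R2 = 558.7 Ω.
Fractional drop under load = R_th/(R_th + R_L) = 558.7 / (558.7 + 13500) = 0.03974.
So the output falls by 3.97 %.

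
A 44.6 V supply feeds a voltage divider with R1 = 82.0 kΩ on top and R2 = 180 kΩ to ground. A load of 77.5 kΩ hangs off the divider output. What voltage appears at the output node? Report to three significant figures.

The load sits in parallel with R2: R2‖R_L = (180 × 77.5) / (180 + 77.5) = 54.17 kΩ.
V_out = 44.6 × 54.17 / (82.0 + 54.17) = 44.6 × 54.17/136.2 = 17.7 V.
(Unloaded it would have been 30.6 V.)

V_out ≈ 17.7 V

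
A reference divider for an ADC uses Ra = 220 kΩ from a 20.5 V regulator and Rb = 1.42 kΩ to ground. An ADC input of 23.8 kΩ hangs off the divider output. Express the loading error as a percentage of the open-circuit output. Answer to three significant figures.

5.60 %

The divider's output (Thévenin) resistance is Ra‖Rb = 1.411 kΩ.
Fractional drop under load = R_th/(R_th + R_L) = 1.411 / (1.411 + 23.8) = 0.05596.
So the output falls by 5.60 %.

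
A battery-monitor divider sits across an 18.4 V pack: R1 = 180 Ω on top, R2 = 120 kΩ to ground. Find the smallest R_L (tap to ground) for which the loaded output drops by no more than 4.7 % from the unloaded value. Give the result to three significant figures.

R_L(min) ≈ 3.64 kΩ

Output resistance R_th = R1‖R2 = (180 × 120000)/120200 = 179.7 Ω.
The fractional drop is R_th/(R_th + R_L); requiring this ≤ 0.0470 gives R_L ≥ R_th(1/0.0470 − 1) = 179.7 × 20.28 = 3.64 kΩ.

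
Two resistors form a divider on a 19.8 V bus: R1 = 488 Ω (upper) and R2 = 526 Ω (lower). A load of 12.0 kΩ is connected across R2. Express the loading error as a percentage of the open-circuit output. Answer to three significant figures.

2.07 %

The divider's output (Thévenin) resistance is R1‖R2 = 253.1 Ω.
Fractional drop under load = R_th/(R_th + R_L) = 253.1 / (253.1 + 12000) = 0.02066.
So the output falls by 2.07 %.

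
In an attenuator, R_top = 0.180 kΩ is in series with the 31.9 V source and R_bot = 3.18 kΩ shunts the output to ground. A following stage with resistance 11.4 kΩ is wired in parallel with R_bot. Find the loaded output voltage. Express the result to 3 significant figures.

V_out ≈ 29.7 V

The load sits in parallel with R_bot: R_bot‖R_L = (3180 × 11400) / (3180 + 11400) = 2486 Ω.
V_out = 31.9 × 2486 / (180 + 2486) = 31.9 × 2486/2666 = 29.7 V.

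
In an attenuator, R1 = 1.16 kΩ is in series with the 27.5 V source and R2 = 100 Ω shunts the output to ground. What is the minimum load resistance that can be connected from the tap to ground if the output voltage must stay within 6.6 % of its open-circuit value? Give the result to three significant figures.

R_L(min) ≈ 1.30 kΩ

Output resistance R_th = R1‖R2 = (1160 × 100)/1260 = 92.06 Ω.
The fractional drop is R_th/(R_th + R_L); requiring this ≤ 0.0660 gives R_L ≥ R_th(1/0.0660 − 1) = 92.06 × 14.15 = 1.30 kΩ.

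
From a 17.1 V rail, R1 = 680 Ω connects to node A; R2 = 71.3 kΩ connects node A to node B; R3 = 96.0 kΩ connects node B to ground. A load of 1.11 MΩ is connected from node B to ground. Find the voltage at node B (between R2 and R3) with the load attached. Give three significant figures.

V ≈ 9.42 V

At node B, R3 is in parallel with the load: R3‖R_L = 88360 Ω.
Below node A the resistance is R2 + (R3‖R_L) = 159700 Ω, so V_A = 17.1 × 159700/160300 = 17.03 V.
Then V_B = V_A × (R3‖R_L)/(R2 + R3‖R_L) = 17.03 × 88360/159700 = 9.42 V.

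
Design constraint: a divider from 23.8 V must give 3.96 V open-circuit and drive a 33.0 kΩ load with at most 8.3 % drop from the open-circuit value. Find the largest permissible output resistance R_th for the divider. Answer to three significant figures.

Loading drop = R_th/(R_th + R_L) ≤ 0.0830, so R_th ≤ R_L · ε/(1−ε) = 33.0 kΩ × 0.0830/0.9170 = 2.99 kΩ.
(Any R1, R2 with R2/(R1+R2) = 0.166 and R1‖R2 ≤ 2.99 kΩ will meet the spec.)

R_th ≤ 2.99 kΩ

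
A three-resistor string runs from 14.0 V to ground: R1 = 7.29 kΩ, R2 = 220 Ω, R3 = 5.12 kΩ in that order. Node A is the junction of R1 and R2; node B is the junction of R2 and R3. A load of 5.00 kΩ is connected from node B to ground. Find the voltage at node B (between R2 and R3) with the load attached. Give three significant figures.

At node B, R3 is in parallel with the load: R3‖R_L = 2530 Ω.
Below node A the resistance is R2 + (R3‖R_L) = 2750 Ω, so V_A = 14.0 × 2750/10040 = 3.834 V.
Then V_B = V_A × (R3‖R_L)/(R2 + R3‖R_L) = 3.834 × 2530/2750 = 3.53 V.

V ≈ 3.53 V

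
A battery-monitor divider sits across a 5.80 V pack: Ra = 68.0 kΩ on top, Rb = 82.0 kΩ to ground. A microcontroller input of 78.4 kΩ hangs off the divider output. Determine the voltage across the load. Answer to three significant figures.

V_out ≈ 2.15 V

The load sits in parallel with Rb: Rb‖R_L = (82.0 × 78.4) / (82.0 + 78.4) = 40.08 kΩ.
V_out = 5.80 × 40.08 / (68.0 + 40.08) = 5.80 × 40.08/108.1 = 2.15 V.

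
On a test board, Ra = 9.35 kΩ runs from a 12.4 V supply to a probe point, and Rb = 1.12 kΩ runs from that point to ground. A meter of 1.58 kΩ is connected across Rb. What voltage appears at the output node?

The load sits in parallel with Rb: Rb‖R_L = (1.12 × 1.58) / (1.12 + 1.58) = 0.6554 kΩ.
V_out = 12.4 × 0.6554 / (9.35 + 0.6554) = 12.4 × 0.6554/10.01 = 0.812 V.

V_out ≈ 0.812 V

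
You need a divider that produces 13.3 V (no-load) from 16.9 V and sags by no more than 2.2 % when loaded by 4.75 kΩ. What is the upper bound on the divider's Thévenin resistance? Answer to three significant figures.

Loading drop = R_th/(R_th + R_L) ≤ 0.0220, so R_th ≤ R_L · ε/(1−ε) = 4.75 kΩ × 0.0220/0.9780 = 107 Ω.

R_th ≤ 107 Ω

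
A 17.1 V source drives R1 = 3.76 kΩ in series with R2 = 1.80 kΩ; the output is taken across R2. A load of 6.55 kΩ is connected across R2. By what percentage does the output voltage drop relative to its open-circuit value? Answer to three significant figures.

Unloaded V = 17.1 × 1.80/5.560 = 5.536 V.
Loaded: R2‖R_L = 1.412 kΩ, giving V = 17.1 × 1.412/5.172 = 4.668 V.
Drop = (5.536 − 4.668) / 5.536 = 15.7 %.

15.7 %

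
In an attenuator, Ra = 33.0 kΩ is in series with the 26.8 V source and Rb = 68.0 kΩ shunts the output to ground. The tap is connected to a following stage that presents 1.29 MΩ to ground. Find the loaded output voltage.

V_out ≈ 17.7 V

The load sits in parallel with Rb: Rb‖R_L = (68.0 × 1290) / (68.0 + 1290) = 64.59 kΩ.
V_out = 26.8 × 64.59 / (33.0 + 64.59) = 26.8 × 64.59/97.59 = 17.7 V.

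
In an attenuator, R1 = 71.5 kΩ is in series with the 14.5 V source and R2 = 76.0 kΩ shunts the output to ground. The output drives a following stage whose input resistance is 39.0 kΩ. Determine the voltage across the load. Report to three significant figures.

The load sits in parallel with R2: R2‖R_L = (76.0 × 39.0) / (76.0 + 39.0) = 25.77 kΩ.
V_out = 14.5 × 25.77 / (71.5 + 25.77) = 14.5 × 25.77/97.27 = 3.84 V.
(Unloaded it would have been 7.47 V.)

V_out ≈ 3.84 V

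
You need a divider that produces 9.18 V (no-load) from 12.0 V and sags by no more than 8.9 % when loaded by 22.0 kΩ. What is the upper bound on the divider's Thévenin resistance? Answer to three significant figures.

R_th ≤ 2.15 kΩ

Loading drop = R_th/(R_th + R_L) ≤ 0.0890, so R_th ≤ R_L · ε/(1−ε) = 22.0 kΩ × 0.0890/0.9110 = 2.15 kΩ.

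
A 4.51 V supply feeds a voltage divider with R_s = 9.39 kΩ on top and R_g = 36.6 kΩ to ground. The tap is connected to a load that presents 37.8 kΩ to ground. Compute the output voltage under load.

The load sits in parallel with R_g: R_g‖R_L = (36.6 × 37.8) / (36.6 + 37.8) = 18.60 kΩ.
V_out = 4.51 × 18.60 / (9.39 + 18.60) = 4.51 × 18.60/27.99 = 3.00 V.
(Unloaded it would have been 3.59 V.)

V_out ≈ 3.00 V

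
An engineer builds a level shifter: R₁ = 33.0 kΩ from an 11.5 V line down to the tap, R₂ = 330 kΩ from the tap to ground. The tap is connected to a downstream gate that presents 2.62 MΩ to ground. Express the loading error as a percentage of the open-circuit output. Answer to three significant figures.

1.13 %

The divider's output (Thévenin) resistance is R₁‖R₂ = 30.00 kΩ.
Fractional drop under load = R_th/(R_th + R_L) = 30.00 / (30.00 + 2620) = 0.01132.
So the output falls by 1.13 %.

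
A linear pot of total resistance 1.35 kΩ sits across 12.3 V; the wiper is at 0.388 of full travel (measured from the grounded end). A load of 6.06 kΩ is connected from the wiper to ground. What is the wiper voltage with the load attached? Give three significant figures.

V ≈ 4.53 V

The wiper splits the pot into (1−α)R = 826.2 Ω above and αR = 523.8 Ω below.
Lower section ‖ load = 482.1 Ω.
V_wiper = 12.3 × 482.1/(826.2 + 482.1) = 4.53 V.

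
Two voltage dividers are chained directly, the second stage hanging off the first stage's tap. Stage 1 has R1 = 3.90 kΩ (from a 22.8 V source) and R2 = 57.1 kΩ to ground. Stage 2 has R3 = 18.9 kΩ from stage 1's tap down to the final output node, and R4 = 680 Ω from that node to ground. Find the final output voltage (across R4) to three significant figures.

V_out ≈ 0.625 V

Stage 2 presents R3+R4 = 19580 Ω as a load on stage 1's tap.
Stage 1's lower leg becomes R2‖(R3+R4) = 14580 Ω, so V_mid = 22.8 × 14580/18480 = 17.99 V.
Stage 2 is itself unloaded: V_out = V_mid × R4/(R3+R4) = 17.99 × 680/19580 = 0.625 V.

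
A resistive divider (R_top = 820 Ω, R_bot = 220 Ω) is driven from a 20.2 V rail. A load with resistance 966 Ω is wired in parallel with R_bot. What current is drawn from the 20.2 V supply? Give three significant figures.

I ≈ 20.2 mA

R_bot‖R_L = 179.2 Ω, so the source sees R_top + R_bot‖R_L = 999.2 Ω.
I = 20.2 V / 999.2 Ω = 20.2 mA.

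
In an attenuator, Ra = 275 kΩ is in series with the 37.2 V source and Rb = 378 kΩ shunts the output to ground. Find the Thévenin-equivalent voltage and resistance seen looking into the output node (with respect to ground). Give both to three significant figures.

V_th is the open-circuit tap voltage: 37.2 × 378/(275 + 378) = 21.5 V.
With the supply zeroed, Ra and Rb appear in parallel from the tap: R_th = Ra‖Rb = (275 × 378)/653.0 = 159 kΩ.

V_th = 21.5 V, R_th = 159 kΩ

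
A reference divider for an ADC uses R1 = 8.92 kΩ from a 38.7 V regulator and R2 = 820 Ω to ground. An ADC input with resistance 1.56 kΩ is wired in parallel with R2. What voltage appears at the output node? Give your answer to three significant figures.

The load sits in parallel with R2: R2‖R_L = (820 × 1560) / (820 + 1560) = 537.5 Ω.
V_out = 38.7 × 537.5 / (8920 + 537.5) = 38.7 × 537.5/9457 = 2.20 V.
(Unloaded it would have been 3.26 V.)

V_out ≈ 2.20 V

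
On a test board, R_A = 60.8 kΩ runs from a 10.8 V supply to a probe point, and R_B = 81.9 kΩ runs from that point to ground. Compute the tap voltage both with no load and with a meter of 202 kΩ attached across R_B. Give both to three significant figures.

Unloaded: 6.20 V; loaded: 5.29 V

Open-circuit: V = 10.8 × 81.9/(60.8 + 81.9) = 6.20 V.
With the load, R_B becomes R_B‖R_L = 58.27 kΩ, so V = 10.8 × 58.27/119.1 = 5.29 V.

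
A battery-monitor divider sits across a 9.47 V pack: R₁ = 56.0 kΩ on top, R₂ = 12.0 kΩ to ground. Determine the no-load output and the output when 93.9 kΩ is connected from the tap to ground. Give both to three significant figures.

Unloaded: 1.67 V; loaded: 1.51 V

Open-circuit: V = 9.47 × 12.0/(56.0 + 12.0) = 1.67 V.
With the load, R₂ becomes R₂‖R_L = 10.64 kΩ, so V = 9.47 × 10.64/66.64 = 1.51 V.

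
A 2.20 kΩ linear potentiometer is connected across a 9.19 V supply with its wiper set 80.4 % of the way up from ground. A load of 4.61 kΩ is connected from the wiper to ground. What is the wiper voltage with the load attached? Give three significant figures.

The wiper splits the pot into (1−α)R = 431.2 Ω above and αR = 1769 Ω below.
Lower section ‖ load = 1278 Ω.
V_wiper = 9.19 × 1278/(431.2 + 1278) = 6.87 V.

V ≈ 6.87 V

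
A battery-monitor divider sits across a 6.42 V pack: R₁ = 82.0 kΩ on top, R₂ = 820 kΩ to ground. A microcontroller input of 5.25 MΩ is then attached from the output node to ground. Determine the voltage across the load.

V_out ≈ 5.75 V

The load sits in parallel with R₂: R₂‖R_L = (820 × 5250) / (820 + 5250) = 709.2 kΩ.
V_out = 6.42 × 709.2 / (82.0 + 709.2) = 6.42 × 709.2/791.2 = 5.75 V.
(Unloaded it would have been 5.84 V.)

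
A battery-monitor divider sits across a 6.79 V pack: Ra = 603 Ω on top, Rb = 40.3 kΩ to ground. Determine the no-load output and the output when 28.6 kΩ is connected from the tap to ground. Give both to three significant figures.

Open-circuit: V = 6.79 × 40300/(603 + 40300) = 6.69 V.
With the load, Rb becomes Rb‖R_L = 16730 Ω, so V = 6.79 × 16730/17330 = 6.55 V.

Unloaded: 6.69 V; loaded: 6.55 V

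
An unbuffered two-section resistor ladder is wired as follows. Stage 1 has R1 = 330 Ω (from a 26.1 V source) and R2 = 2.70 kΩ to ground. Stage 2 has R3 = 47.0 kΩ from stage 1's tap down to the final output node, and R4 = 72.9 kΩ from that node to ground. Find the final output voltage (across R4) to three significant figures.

V_out ≈ 14.1 V

Stage 2 presents R3+R4 = 119900 Ω as a load on stage 1's tap.
Stage 1's lower leg becomes R2‖(R3+R4) = 2641 Ω, so V_mid = 26.1 × 2641/2971 = 23.20 V.
Stage 2 is itself unloaded: V_out = V_mid × R4/(R3+R4) = 23.20 × 72900/119900 = 14.1 V.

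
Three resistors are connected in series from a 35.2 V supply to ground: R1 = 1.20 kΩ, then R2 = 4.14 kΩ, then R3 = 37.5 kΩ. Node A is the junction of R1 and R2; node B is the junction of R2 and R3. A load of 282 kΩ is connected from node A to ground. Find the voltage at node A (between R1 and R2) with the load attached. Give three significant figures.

Below node A the series string R2+R3 = 41.64 kΩ sits in parallel with the 282 kΩ load: 36.28 kΩ.
V_A = 35.2 × 36.28/(1.20 + 36.28) = 34.1 V.

V ≈ 34.1 V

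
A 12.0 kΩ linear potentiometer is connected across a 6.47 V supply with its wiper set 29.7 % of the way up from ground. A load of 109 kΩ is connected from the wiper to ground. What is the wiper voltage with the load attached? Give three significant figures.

V ≈ 1.88 V

The wiper splits the pot into (1−α)R = 8.436 kΩ above and αR = 3.564 kΩ below.
Lower section ‖ load = 3.451 kΩ.
V_wiper = 6.47 × 3.451/(8.436 + 3.451) = 1.88 V.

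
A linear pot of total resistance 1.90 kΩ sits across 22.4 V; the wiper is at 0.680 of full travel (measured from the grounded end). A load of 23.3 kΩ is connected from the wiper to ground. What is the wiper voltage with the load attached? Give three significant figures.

V ≈ 15.0 V

The wiper splits the pot into (1−α)R = 608.0 Ω above and αR = 1292 Ω below.
Lower section ‖ load = 1224 Ω.
V_wiper = 22.4 × 1224/(608.0 + 1224) = 15.0 V.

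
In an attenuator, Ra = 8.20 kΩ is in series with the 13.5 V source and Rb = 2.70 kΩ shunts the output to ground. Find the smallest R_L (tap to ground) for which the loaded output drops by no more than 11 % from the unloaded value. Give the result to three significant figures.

R_L(min) ≈ 16.4 kΩ

Output resistance R_th = Ra‖Rb = (8.20 × 2.70)/10.90 = 2.031 kΩ.
The fractional drop is R_th/(R_th + R_L); requiring this ≤ 0.110 gives R_L ≥ R_th(1/0.110 − 1) = 2.031 × 8.091 = 16.4 kΩ.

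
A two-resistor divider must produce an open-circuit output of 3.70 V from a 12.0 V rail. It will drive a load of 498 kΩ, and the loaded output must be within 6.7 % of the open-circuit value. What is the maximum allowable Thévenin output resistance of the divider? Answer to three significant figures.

R_th ≤ 35.8 kΩ

Loading drop = R_th/(R_th + R_L) ≤ 0.0670, so R_th ≤ R_L · ε/(1−ε) = 498 kΩ × 0.0670/0.9330 = 35.8 kΩ.
(Any R1, R2 with R2/(R1+R2) = 0.308 and R1‖R2 ≤ 35.8 kΩ will meet the spec.)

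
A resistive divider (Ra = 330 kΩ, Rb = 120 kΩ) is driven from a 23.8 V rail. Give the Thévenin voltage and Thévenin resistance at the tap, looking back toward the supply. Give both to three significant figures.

V_th = 6.35 V, R_th = 88.0 kΩ

V_th is the open-circuit tap voltage: 23.8 × 120/(330 + 120) = 6.35 V.
With the supply zeroed, Ra and Rb appear in parallel from the tap: R_th = Ra‖Rb = (330 × 120)/450.0 = 88.0 kΩ.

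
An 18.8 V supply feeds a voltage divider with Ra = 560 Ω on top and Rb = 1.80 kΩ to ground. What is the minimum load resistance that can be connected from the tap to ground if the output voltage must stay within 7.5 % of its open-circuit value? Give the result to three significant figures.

R_L(min) ≈ 5.27 kΩ

Output resistance R_th = Ra‖Rb = (560 × 1800)/2360 = 427.1 Ω.
The fractional drop is R_th/(R_th + R_L); requiring this ≤ 0.0750 gives R_L ≥ R_th(1/0.0750 − 1) = 427.1 × 12.33 = 5.27 kΩ.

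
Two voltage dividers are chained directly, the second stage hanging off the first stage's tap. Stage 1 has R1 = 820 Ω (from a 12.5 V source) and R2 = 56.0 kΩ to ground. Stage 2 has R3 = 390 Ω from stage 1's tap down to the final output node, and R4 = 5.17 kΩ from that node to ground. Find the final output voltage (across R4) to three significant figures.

Stage 2 presents R3+R4 = 5560 Ω as a load on stage 1's tap.
Stage 1's lower leg becomes R2‖(R3+R4) = 5058 Ω, so V_mid = 12.5 × 5058/5878 = 10.76 V.
Stage 2 is itself unloaded: V_out = V_mid × R4/(R3+R4) = 10.76 × 5170/5560 = 10.0 V.

V_out ≈ 10.0 V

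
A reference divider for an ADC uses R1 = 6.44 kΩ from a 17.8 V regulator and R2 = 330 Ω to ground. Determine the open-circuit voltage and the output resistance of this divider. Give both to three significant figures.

V_th = 0.868 V, R_th = 314 Ω

V_th is the open-circuit tap voltage: 17.8 × 330/(6440 + 330) = 0.868 V.
With the supply zeroed, R1 and R2 appear in parallel from the tap: R_th = R1‖R2 = (6440 × 330)/6770 = 314 Ω.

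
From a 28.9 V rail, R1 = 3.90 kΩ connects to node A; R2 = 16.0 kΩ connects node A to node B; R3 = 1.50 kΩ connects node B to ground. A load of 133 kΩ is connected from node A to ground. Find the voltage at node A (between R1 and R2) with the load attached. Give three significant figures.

V ≈ 23.1 V

Below node A the series string R2+R3 = 17.50 kΩ sits in parallel with the 133 kΩ load: 15.47 kΩ.
V_A = 28.9 × 15.47/(3.90 + 15.47) = 23.1 V.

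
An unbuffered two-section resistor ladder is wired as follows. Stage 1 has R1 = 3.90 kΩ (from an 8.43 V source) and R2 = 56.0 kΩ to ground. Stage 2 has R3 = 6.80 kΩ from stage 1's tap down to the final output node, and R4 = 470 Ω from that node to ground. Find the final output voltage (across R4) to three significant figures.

Stage 2 presents R3+R4 = 7270 Ω as a load on stage 1's tap.
Stage 1's lower leg becomes R2‖(R3+R4) = 6435 Ω, so V_mid = 8.43 × 6435/10330 = 5.249 V.
Stage 2 is itself unloaded: V_out = V_mid × R4/(R3+R4) = 5.249 × 470/7270 = 0.339 V.

V_out ≈ 0.339 V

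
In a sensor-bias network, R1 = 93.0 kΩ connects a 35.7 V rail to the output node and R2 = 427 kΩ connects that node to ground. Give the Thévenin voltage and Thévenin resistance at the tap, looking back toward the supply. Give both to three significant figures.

V_th = 29.3 V, R_th = 76.4 kΩ

V_th is the open-circuit tap voltage: 35.7 × 427/(93.0 + 427) = 29.3 V.
With the supply zeroed, R1 and R2 appear in parallel from the tap: R_th = R1‖R2 = (93.0 × 427)/520.0 = 76.4 kΩ.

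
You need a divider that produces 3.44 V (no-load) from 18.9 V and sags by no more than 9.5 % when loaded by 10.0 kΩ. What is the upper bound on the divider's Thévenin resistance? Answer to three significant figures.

Loading drop = R_th/(R_th + R_L) ≤ 0.0950, so R_th ≤ R_L · ε/(1−ε) = 10.0 kΩ × 0.0950/0.9050 = 1.05 kΩ.

R_th ≤ 1.05 kΩ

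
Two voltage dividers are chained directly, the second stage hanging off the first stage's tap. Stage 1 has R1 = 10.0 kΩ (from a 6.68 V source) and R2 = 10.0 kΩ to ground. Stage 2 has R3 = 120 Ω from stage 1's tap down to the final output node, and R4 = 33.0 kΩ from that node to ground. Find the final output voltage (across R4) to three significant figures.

V_out ≈ 2.89 V

Stage 2 presents R3+R4 = 33120 Ω as a load on stage 1's tap.
Stage 1's lower leg becomes R2‖(R3+R4) = 7681 Ω, so V_mid = 6.68 × 7681/17680 = 2.902 V.
Stage 2 is itself unloaded: V_out = V_mid × R4/(R3+R4) = 2.902 × 33000/33120 = 2.89 V.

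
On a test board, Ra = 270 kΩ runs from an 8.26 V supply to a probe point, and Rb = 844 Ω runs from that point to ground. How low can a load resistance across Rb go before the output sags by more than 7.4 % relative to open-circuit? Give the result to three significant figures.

R_L(min) ≈ 10.5 kΩ

Output resistance R_th = Ra‖Rb = (270000 × 844)/270800 = 841.4 Ω.
The fractional drop is R_th/(R_th + R_L); requiring this ≤ 0.0740 gives R_L ≥ R_th(1/0.0740 − 1) = 841.4 × 12.51 = 10.5 kΩ.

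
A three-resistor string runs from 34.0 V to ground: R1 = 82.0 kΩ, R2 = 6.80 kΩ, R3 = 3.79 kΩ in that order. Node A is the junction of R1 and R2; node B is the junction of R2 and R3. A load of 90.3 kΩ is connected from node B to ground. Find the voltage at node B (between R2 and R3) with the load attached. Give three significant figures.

At node B, R3 is in parallel with the load: R3‖R_L = 3.637 kΩ.
Below node A the resistance is R2 + (R3‖R_L) = 10.44 kΩ, so V_A = 34.0 × 10.44/92.44 = 3.839 V.
Then V_B = V_A × (R3‖R_L)/(R2 + R3‖R_L) = 3.839 × 3.637/10.44 = 1.34 V.

V ≈ 1.34 V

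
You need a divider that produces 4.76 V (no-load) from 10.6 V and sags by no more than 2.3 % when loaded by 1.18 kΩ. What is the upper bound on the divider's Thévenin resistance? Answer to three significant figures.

Loading drop = R_th/(R_th + R_L) ≤ 0.0230, so R_th ≤ R_L · ε/(1−ε) = 1.18 kΩ × 0.0230/0.9770 = 27.8 Ω.

R_th ≤ 27.8 Ω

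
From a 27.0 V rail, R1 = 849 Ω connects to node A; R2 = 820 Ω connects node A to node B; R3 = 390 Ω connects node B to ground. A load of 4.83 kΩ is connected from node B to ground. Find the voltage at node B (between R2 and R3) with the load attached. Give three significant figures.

V ≈ 4.80 V

At node B, R3 is in parallel with the load: R3‖R_L = 360.9 Ω.
Below node A the resistance is R2 + (R3‖R_L) = 1181 Ω, so V_A = 27.0 × 1181/2030 = 15.71 V.
Then V_B = V_A × (R3‖R_L)/(R2 + R3‖R_L) = 15.71 × 360.9/1181 = 4.80 V.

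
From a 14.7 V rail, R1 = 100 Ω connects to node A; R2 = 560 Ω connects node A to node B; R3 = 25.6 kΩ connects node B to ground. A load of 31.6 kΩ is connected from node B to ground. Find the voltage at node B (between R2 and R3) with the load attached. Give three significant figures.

At node B, R3 is in parallel with the load: R3‖R_L = 14140 Ω.
Below node A the resistance is R2 + (R3‖R_L) = 14700 Ω, so V_A = 14.7 × 14700/14800 = 14.60 V.
Then V_B = V_A × (R3‖R_L)/(R2 + R3‖R_L) = 14.60 × 14140/14700 = 14.0 V.

V ≈ 14.0 V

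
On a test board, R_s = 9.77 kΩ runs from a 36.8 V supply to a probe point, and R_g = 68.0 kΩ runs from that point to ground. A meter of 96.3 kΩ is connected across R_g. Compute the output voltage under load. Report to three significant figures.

V_out ≈ 29.6 V

The load sits in parallel with R_g: R_g‖R_L = (68.0 × 96.3) / (68.0 + 96.3) = 39.86 kΩ.
V_out = 36.8 × 39.86 / (9.77 + 39.86) = 36.8 × 39.86/49.63 = 29.6 V.
(Unloaded it would have been 32.2 V.)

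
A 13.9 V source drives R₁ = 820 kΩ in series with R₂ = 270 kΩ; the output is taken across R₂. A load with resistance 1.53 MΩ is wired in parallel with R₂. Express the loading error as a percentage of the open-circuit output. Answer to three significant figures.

Unloaded V = 13.9 × 270/1090 = 3.4431 V.
Loaded: R₂‖R_L = 229.5 kΩ, giving V = 13.9 × 229.5/1050 = 3.0396 V.
Drop = (3.4431 − 3.0396) / 3.4431 = 11.7 %.

11.7 %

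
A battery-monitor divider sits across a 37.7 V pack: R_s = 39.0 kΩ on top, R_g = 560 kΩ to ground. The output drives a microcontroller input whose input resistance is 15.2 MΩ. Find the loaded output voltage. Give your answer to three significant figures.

V_out ≈ 35.2 V

The load sits in parallel with R_g: R_g‖R_L = (560 × 15200) / (560 + 15200) = 540.1 kΩ.
V_out = 37.7 × 540.1 / (39.0 + 540.1) = 37.7 × 540.1/579.1 = 35.2 V.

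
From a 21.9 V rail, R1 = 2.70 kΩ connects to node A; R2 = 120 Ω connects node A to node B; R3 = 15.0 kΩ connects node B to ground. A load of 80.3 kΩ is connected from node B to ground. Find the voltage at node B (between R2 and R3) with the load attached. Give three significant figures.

At node B, R3 is in parallel with the load: R3‖R_L = 12640 Ω.
Below node A the resistance is R2 + (R3‖R_L) = 12760 Ω, so V_A = 21.9 × 12760/15460 = 18.08 V.
Then V_B = V_A × (R3‖R_L)/(R2 + R3‖R_L) = 18.08 × 12640/12760 = 17.9 V.

V ≈ 17.9 V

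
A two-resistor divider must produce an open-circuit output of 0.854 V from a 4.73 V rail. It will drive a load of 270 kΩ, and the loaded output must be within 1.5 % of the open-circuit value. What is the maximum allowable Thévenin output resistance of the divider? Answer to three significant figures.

R_th ≤ 4.11 kΩ

Loading drop = R_th/(R_th + R_L) ≤ 0.0150, so R_th ≤ R_L · ε/(1−ε) = 270 kΩ × 0.0150/0.9850 = 4.11 kΩ.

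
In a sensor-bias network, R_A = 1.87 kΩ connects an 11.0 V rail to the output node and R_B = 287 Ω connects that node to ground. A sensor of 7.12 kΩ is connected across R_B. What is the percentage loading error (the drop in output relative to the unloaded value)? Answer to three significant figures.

The divider's output (Thévenin) resistance is R_A‖R_B = 248.8 Ω.
Fractional drop under load = R_th/(R_th + R_L) = 248.8 / (248.8 + 7120) = 0.03377.
So the output falls by 3.38 %.

3.38 %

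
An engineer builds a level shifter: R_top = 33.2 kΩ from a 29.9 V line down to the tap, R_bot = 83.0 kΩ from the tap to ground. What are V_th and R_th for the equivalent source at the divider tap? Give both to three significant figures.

V_th = 21.4 V, R_th = 23.7 kΩ

V_th is the open-circuit tap voltage: 29.9 × 83.0/(33.2 + 83.0) = 21.4 V.
With the supply zeroed, R_top and R_bot appear in parallel from the tap: R_th = R_top‖R_bot = (33.2 × 83.0)/116.2 = 23.7 kΩ.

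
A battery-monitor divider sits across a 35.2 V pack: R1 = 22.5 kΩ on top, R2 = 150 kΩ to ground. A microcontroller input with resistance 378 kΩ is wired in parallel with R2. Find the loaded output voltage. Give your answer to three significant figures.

The load sits in parallel with R2: R2‖R_L = (150 × 378) / (150 + 378) = 107.4 kΩ.
V_out = 35.2 × 107.4 / (22.5 + 107.4) = 35.2 × 107.4/129.9 = 29.1 V.

V_out ≈ 29.1 V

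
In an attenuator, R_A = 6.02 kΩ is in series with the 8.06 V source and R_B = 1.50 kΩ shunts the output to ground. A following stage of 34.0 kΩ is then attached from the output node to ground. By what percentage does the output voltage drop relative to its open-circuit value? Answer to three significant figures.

3.41 %

The divider's output (Thévenin) resistance is R_A‖R_B = 1.201 kΩ.
Fractional drop under load = R_th/(R_th + R_L) = 1.201 / (1.201 + 34.0) = 0.03411.
So the output falls by 3.41 %.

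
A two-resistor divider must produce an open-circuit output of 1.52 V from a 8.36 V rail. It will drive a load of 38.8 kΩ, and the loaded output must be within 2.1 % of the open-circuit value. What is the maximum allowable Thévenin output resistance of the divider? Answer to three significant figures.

Loading drop = R_th/(R_th + R_L) ≤ 0.0210, so R_th ≤ R_L · ε/(1−ε) = 38.8 kΩ × 0.0210/0.9790 = 832 Ω.

R_th ≤ 832 Ω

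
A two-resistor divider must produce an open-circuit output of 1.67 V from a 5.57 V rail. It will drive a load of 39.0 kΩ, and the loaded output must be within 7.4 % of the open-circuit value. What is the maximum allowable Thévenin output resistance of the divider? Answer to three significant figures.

R_th ≤ 3.12 kΩ

Loading drop = R_th/(R_th + R_L) ≤ 0.0740, so R_th ≤ R_L · ε/(1−ε) = 39.0 kΩ × 0.0740/0.9260 = 3.12 kΩ.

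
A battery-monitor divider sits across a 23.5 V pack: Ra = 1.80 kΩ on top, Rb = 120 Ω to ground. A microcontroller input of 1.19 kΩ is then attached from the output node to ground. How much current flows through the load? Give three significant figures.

I_L ≈ 1.13 mA

Rb‖R_L = 109.0 Ω; V_out = 23.5 × 109.0/1909 = 1.342 V.
I_L = V_out / R_L = 1.342 / 1.19 kΩ = 1.13 mA.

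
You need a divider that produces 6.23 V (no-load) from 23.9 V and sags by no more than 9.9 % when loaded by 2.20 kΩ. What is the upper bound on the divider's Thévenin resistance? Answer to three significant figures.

R_th ≤ 242 Ω

Loading drop = R_th/(R_th + R_L) ≤ 0.0990, so R_th ≤ R_L · ε/(1−ε) = 2.20 kΩ × 0.0990/0.9010 = 242 Ω.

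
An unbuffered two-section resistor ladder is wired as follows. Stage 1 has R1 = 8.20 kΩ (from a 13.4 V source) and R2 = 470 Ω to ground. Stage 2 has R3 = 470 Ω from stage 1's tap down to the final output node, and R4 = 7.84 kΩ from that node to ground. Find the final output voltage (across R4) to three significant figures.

Stage 2 presents R3+R4 = 8310 Ω as a load on stage 1's tap.
Stage 1's lower leg becomes R2‖(R3+R4) = 444.8 Ω, so V_mid = 13.4 × 444.8/8645 = 0.6895 V.
Stage 2 is itself unloaded: V_out = V_mid × R4/(R3+R4) = 0.6895 × 7840/8310 = 0.651 V.

V_out ≈ 0.651 V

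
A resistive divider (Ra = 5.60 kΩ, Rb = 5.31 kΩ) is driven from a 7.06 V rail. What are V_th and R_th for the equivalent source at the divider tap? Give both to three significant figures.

V_th = 3.44 V, R_th = 2.73 kΩ

V_th is the open-circuit tap voltage: 7.06 × 5.31/(5.60 + 5.31) = 3.44 V.
With the supply zeroed, Ra and Rb appear in parallel from the tap: R_th = Ra‖Rb = (5.60 × 5.31)/10.91 = 2.73 kΩ.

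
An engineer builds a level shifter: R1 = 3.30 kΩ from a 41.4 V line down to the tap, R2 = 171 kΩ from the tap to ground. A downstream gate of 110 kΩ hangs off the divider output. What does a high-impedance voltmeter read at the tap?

V_out ≈ 39.5 V

The load sits in parallel with R2: R2‖R_L = (171 × 110) / (171 + 110) = 66.94 kΩ.
V_out = 41.4 × 66.94 / (3.30 + 66.94) = 41.4 × 66.94/70.24 = 39.5 V.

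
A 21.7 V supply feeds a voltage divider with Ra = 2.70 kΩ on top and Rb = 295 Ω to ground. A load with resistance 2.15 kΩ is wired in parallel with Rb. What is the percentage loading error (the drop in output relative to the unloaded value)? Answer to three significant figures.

11.0 %

Unloaded V = 21.7 × 295/2995 = 2.1374 V.
Loaded: Rb‖R_L = 259.4 Ω, giving V = 21.7 × 259.4/2959 = 1.9021 V.
Drop = (2.1374 − 1.9021) / 2.1374 = 11.0 %.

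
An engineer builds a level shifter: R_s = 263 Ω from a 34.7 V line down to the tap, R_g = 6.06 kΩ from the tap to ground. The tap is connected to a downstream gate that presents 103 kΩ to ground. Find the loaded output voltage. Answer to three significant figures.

The load sits in parallel with R_g: R_g‖R_L = (6060 × 103000) / (6060 + 103000) = 5723 Ω.
V_out = 34.7 × 5723 / (263 + 5723) = 34.7 × 5723/5986 = 33.2 V.

V_out ≈ 33.2 V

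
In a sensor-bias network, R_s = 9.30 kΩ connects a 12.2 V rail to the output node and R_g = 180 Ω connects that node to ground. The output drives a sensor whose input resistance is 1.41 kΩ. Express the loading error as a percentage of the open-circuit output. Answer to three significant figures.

The divider's output (Thévenin) resistance is R_s‖R_g = 176.6 Ω.
Fractional drop under load = R_th/(R_th + R_L) = 176.6 / (176.6 + 1410) = 0.1113.
So the output falls by 11.1 %.

11.1 %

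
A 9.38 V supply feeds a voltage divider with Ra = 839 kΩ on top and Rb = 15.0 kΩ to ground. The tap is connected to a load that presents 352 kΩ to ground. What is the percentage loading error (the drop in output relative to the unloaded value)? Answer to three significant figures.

4.02 %

The divider's output (Thévenin) resistance is Ra‖Rb = 14.74 kΩ.
Fractional drop under load = R_th/(R_th + R_L) = 14.74 / (14.74 + 352) = 0.04018.
So the output falls by 4.02 %.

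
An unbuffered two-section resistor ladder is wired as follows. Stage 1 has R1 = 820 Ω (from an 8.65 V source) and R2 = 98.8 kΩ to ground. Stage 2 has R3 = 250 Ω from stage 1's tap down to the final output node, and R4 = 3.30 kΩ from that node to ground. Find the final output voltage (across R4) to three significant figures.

V_out ≈ 6.49 V

Stage 2 presents R3+R4 = 3550 Ω as a load on stage 1's tap.
Stage 1's lower leg becomes R2‖(R3+R4) = 3427 Ω, so V_mid = 8.65 × 3427/4247 = 6.980 V.
Stage 2 is itself unloaded: V_out = V_mid × R4/(R3+R4) = 6.980 × 3300/3550 = 6.49 V.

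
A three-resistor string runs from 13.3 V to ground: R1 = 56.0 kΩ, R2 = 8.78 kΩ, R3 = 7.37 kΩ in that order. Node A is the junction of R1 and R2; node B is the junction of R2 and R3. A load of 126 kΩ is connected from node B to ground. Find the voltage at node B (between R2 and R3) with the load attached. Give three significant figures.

At node B, R3 is in parallel with the load: R3‖R_L = 6.963 kΩ.
Below node A the resistance is R2 + (R3‖R_L) = 15.74 kΩ, so V_A = 13.3 × 15.74/71.74 = 2.918 V.
Then V_B = V_A × (R3‖R_L)/(R2 + R3‖R_L) = 2.918 × 6.963/15.74 = 1.29 V.

V ≈ 1.29 V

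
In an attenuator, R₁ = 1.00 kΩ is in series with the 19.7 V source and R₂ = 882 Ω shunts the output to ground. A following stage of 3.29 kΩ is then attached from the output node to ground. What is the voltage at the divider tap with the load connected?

V_out ≈ 8.08 V

The load sits in parallel with R₂: R₂‖R_L = (882 × 3290) / (882 + 3290) = 695.5 Ω.
V_out = 19.7 × 695.5 / (1000 + 695.5) = 19.7 × 695.5/1696 = 8.08 V.
(Unloaded it would have been 9.23 V.)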